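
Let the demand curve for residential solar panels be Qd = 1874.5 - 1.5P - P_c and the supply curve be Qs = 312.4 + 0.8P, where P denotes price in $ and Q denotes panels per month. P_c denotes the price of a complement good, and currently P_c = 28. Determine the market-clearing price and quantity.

P* = 667, Q* = 846

With P_c = 28, demand is Qd = 1846.5 - 1.5P.
The market clears where 1846.5 - 1.5P = 312.4 + 0.8P. Rearranging, 2.3P = 1534.1, hence P* = 667.
From the demand curve, Q* = 1846.5 - 1.5(667) = 846.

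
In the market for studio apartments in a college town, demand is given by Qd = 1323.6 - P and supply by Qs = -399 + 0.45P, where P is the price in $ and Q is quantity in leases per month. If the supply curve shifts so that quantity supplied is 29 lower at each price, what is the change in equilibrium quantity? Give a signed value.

The market clears where 1323.6 - P = -399 + 0.45P. Rearranging, 1.45P = 1722.6, hence P* = 1188.
From the demand curve, Q* = 1323.6 - 1188 = 135.6.
After the shift, supply is Qs = -428 + 0.45P.
Re-solving, 1.45P = 1751.6 gives P = 1208 and Q = 115.6.
ΔQ = 115.6 - 135.6 = -20.

ΔQ = -20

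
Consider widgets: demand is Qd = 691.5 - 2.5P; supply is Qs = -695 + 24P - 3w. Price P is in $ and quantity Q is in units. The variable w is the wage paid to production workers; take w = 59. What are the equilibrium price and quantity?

P* = 59, Q* = 544

With w = 59, supply is Qs = -872 + 24P.
Set Qd = Qs: 691.5 - 2.5P = -872 + 24P, so 1563.5 = 26.5P and P* = 59.
Then Q* = 691.5 - 2.5(59) = 544.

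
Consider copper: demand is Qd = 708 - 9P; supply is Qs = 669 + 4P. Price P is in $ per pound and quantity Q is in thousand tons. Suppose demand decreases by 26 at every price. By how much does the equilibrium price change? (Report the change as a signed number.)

Set Qd = Qs: 708 - 9P = 669 + 4P, so 39 = 13P and P* = 3.
Plugging P* into demand: Q* = 708 - 9(3) = 681.
After the shift, demand is Qd = 682 - 9P.
Re-solving, 13P = 13 gives P = 1 and Q = 673.
ΔP = 1 - 3 = -2.

ΔP = -2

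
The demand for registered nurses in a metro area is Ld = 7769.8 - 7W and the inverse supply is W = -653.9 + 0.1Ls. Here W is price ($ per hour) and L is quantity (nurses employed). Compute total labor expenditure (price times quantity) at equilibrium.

Total labor expenditure = 525841.2

Solving each curve for L: Ls = 6539 + 10W.
The market clears where 7769.8 - 7W = 6539 + 10W. Rearranging, 17W = 1230.8, hence W* = 72.4.
From the demand curve, L* = 7769.8 - 7(72.4) = 7263.
Total labor expenditure = W* × L* = 72.4 × 7263 = 525841.2.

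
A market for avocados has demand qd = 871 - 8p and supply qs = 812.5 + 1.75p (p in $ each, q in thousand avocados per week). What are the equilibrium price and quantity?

At equilibrium qd = qs, so 871 - 8p = 812.5 + 1.75p; collecting terms, 58.5 = 9.75p and p* = 6.
Substitute back: q* = 871 - 8(6) = 823.

p* = 6, q* = 823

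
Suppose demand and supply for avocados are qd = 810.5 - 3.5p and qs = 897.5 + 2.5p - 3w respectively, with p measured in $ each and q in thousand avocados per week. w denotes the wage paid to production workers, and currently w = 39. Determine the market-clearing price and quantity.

p* = 5, q* = 793

With w = 39, supply is qs = 780.5 + 2.5p.
Equating demand and supply, 810.5 - 3.5p = 780.5 + 2.5p gives 6p = 30, so p* = 5.
From the demand curve, q* = 810.5 - 3.5(5) = 793.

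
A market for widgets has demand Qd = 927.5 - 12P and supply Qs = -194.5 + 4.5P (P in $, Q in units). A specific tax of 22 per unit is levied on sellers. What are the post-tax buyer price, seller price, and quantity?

Sellers keep P_s = P_b - 22 per unit, so supply in terms of the buyer price is Qs = -293.5 + 4.5P_b.
Market clearing requires 927.5 - 12P_b = -293.5 + 4.5P_b; hence 1221 = 16.5P_b and P_b = 74.
Then P_s = 74 - 22 = 52 and Q = 927.5 - 12(74) = 39.5.

P_b = 74, P_s = 52, Q = 39.5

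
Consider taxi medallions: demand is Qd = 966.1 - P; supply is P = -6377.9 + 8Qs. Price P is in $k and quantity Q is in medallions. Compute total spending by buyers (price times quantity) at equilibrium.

Rewriting in direct form: Qs = 797.2375 + 0.125P.
Equating demand and supply, 966.1 - P = 797.2375 + 0.125P gives 1.125P = 168.8625, so P* = 150.1.
From the demand curve, Q* = 966.1 - 150.1 = 816.
Total spending by buyers = P* × Q* = 150.1 × 816 = 122481.6.

Total spending by buyers = 122481.6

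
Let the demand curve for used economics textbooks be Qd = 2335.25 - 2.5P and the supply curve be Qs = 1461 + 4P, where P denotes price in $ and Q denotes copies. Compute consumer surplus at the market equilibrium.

Consumer surplus = 799200.2

Equating demand and supply, 2335.25 - 2.5P = 1461 + 4P gives 6.5P = 874.25, so P* = 134.5.
Then Q* = 2335.25 - 2.5(134.5) = 1999.
Demand choke price (Qd = 0): P = 2335.25/2.5 = 934.1. Consumer surplus = ½ × (934.1 - 134.5) × 1999 = 799200.2.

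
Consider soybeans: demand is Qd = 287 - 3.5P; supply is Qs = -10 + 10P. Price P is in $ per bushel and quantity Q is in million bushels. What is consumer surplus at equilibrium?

Set Qd = Qs: 287 - 3.5P = -10 + 10P, so 297 = 13.5P and P* = 22.
Then Q* = 287 - 3.5(22) = 210.
Demand choke price (Qd = 0): P = 287/3.5 = 82. Consumer surplus = ½ × (82 - 22) × 210 = 6300.

Consumer surplus = 6300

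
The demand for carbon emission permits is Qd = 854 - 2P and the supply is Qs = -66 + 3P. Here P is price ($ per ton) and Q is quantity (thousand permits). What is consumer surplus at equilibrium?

At equilibrium Qd = Qs, so 854 - 2P = -66 + 3P; collecting terms, 920 = 5P and P* = 184.
Plugging P* into demand: Q* = 854 - 2(184) = 486.
Demand choke price (Qd = 0): P = 854/2 = 427. Consumer surplus = ½ × (427 - 184) × 486 = 59049.

Consumer surplus = 59049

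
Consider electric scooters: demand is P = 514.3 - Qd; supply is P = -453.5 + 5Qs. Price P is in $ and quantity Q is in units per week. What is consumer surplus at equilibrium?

Consumer surplus = 13008.845

Inverting to quantity form: Qd = 514.3 - P and Qs = 90.7 + 0.2P.
At equilibrium Qd = Qs, so 514.3 - P = 90.7 + 0.2P; collecting terms, 423.6 = 1.2P and P* = 353.
Substitute back: Q* = 514.3 - 353 = 161.3.
Demand choke price (Qd = 0): P = 514.3. Consumer surplus = ½ × (514.3 - 353) × 161.3 = 13008.845.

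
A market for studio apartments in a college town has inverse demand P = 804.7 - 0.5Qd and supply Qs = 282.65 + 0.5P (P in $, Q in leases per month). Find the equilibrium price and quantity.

In direct form, Qd = 1609.4 - 2P.
Equating demand and supply, 1609.4 - 2P = 282.65 + 0.5P gives 2.5P = 1326.75, so P* = 530.7.
Then Q* = 1609.4 - 2(530.7) = 548.

P* = 530.7, Q* = 548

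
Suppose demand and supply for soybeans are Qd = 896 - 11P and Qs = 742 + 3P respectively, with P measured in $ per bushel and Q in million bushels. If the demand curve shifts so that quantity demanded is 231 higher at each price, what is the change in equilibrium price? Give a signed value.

ΔP = 16.5

Set Qd = Qs: 896 - 11P = 742 + 3P, so 154 = 14P and P* = 11.
Substitute back: Q* = 896 - 11(11) = 775.
After the shift, demand is Qd = 1127 - 11P.
Re-solving, 14P = 385 gives P = 27.5 and Q = 824.5.
ΔP = 27.5 - 11 = 16.5.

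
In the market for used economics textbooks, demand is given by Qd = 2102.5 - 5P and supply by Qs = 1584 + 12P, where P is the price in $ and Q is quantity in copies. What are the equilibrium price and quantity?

P* = 30.5, Q* = 1950

Equating demand and supply, 2102.5 - 5P = 1584 + 12P gives 17P = 518.5, so P* = 30.5.
Plugging P* into demand: Q* = 2102.5 - 5(30.5) = 1950.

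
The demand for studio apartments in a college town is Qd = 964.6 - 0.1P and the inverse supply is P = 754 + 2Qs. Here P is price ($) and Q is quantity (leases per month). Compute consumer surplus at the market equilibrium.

Inverting to quantity form: Qs = -377 + 0.5P.
Equating demand and supply, 964.6 - 0.1P = -377 + 0.5P gives 0.6P = 1341.6, so P* = 2236.
From the demand curve, Q* = 964.6 - 0.1(2236) = 741.
Demand choke price (Qd = 0): P = 964.6/0.1 = 9646. Consumer surplus = ½ × (9646 - 2236) × 741 = 2745405.

Consumer surplus = 2745405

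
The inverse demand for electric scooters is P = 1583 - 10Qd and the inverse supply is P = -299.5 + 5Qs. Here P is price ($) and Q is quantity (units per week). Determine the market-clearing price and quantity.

P* = 328, Q* = 125.5

Solving each curve for Q: Qd = 158.3 - 0.1P and Qs = 59.9 + 0.2P.
At equilibrium Qd = Qs, so 158.3 - 0.1P = 59.9 + 0.2P; collecting terms, 98.4 = 0.3P and P* = 328.
From the demand curve, Q* = 158.3 - 0.1(328) = 125.5.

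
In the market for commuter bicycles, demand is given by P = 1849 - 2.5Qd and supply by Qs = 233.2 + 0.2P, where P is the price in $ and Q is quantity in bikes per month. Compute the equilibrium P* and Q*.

Solving each curve for Q: Qd = 739.6 - 0.4P.
Set Qd = Qs: 739.6 - 0.4P = 233.2 + 0.2P, so 506.4 = 0.6P and P* = 844.
Then Q* = 739.6 - 0.4(844) = 402.

P* = 844, Q* = 402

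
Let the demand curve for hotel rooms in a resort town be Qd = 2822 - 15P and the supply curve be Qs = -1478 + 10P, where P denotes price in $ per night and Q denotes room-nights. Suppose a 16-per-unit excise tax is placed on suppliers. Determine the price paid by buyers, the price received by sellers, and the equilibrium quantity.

With a tax of 16 on suppliers, they supply based on the net price P_s = P_b - 16, so Qs = -1638 + 10P_b.
Set Qd = Qs: 2822 - 15P_b = -1638 + 10P_b, so 4460 = 25P_b and P_b = 178.4.
Then P_s = 178.4 - 16 = 162.4 and Q = 2822 - 15(178.4) = 146.

P_b = 178.4, P_s = 162.4, Q = 146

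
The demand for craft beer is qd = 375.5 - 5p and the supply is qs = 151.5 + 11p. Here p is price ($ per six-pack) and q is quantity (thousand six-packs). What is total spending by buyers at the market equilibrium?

At equilibrium qd = qs, so 375.5 - 5p = 151.5 + 11p; collecting terms, 224 = 16p and p* = 14.
Then q* = 375.5 - 5(14) = 305.5.
Total spending by buyers = p* × q* = 14 × 305.5 = 4277.

Total spending by buyers = 4277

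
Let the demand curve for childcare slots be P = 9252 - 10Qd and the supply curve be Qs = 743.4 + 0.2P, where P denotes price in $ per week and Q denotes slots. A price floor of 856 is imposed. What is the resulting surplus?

In direct form, Qd = 925.2 - 0.1P.
With P fixed at 856, quantity demanded is 839.6 and quantity supplied is 914.6.
Surplus = Qs - Qd = 914.6 - 839.6 = 75.

Surplus = 75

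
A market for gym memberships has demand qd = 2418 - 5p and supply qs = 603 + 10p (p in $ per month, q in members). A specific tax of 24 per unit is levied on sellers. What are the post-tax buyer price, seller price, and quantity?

The tax drives a wedge p_b - p_s = 24. Substituting p_s = p_b - 24 into supply: qs = 363 + 10p_b.
Set qd = qs: 2418 - 5p_b = 363 + 10p_b, so 2055 = 15p_b and p_b = 137.
So p_s = 113 and the quantity traded is q = 2418 - 5(137) = 1733.

p_b = 137, p_s = 113, q = 1733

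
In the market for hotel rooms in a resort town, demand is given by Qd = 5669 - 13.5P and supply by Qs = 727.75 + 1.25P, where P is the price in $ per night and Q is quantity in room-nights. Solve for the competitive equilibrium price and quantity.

Set Qd = Qs: 5669 - 13.5P = 727.75 + 1.25P, so 4941.25 = 14.75P and P* = 335.
Then Q* = 5669 - 13.5(335) = 1146.5.

P* = 335, Q* = 1146.5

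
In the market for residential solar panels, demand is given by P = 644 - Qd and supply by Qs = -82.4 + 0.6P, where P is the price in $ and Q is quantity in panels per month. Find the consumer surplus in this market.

Consumer surplus = 18050

Rewriting in direct form: Qd = 644 - P.
The market clears where 644 - P = -82.4 + 0.6P. Rearranging, 1.6P = 726.4, hence P* = 454.
Substitute back: Q* = 644 - 454 = 190.
Demand choke price (Qd = 0): P = 644. Consumer surplus = ½ × (644 - 454) × 190 = 18050.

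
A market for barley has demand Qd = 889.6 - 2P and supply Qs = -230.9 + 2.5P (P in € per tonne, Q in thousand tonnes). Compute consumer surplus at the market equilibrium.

Set Qd = Qs: 889.6 - 2P = -230.9 + 2.5P, so 1120.5 = 4.5P and P* = 249.
Then Q* = 889.6 - 2(249) = 391.6.
Demand choke price (Qd = 0): P = 889.6/2 = 444.8. Consumer surplus = ½ × (444.8 - 249) × 391.6 = 38337.64.

Consumer surplus = 38337.64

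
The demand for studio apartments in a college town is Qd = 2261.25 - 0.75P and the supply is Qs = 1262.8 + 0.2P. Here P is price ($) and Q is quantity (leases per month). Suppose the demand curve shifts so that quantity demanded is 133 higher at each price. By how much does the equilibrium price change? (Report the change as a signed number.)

ΔP = 140

The market clears where 2261.25 - 0.75P = 1262.8 + 0.2P. Rearranging, 0.95P = 998.45, hence P* = 1051.
Then Q* = 2261.25 - 0.75(1051) = 1473.
After the shift, demand is Qd = 2394.25 - 0.75P.
Re-solving, 0.95P = 1131.45 gives P = 1191 and Q = 1501.
ΔP = 1191 - 1051 = 140.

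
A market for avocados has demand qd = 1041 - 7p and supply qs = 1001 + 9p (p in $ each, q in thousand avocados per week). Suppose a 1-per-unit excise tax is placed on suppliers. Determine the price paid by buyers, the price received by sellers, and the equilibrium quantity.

The tax drives a wedge p_b - p_s = 1. Substituting p_s = p_b - 1 into supply: qs = 992 + 9p_b.
Set qd = qs: 1041 - 7p_b = 992 + 9p_b, so 49 = 16p_b and p_b = 3.0625.
So p_s = 2.0625 and the quantity traded is q = 1041 - 7(3.0625) = 1019.5625.

p_b = 3.0625, p_s = 2.0625, q = 1019.5625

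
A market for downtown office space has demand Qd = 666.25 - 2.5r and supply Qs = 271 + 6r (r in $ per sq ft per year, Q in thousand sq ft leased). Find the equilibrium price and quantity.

The market clears where 666.25 - 2.5r = 271 + 6r. Rearranging, 8.5r = 395.25, hence r* = 46.5.
Then Q* = 666.25 - 2.5(46.5) = 550.

r* = 46.5, Q* = 550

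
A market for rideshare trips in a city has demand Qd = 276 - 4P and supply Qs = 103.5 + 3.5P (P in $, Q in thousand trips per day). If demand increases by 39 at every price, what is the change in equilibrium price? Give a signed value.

ΔP = 5.2

At equilibrium Qd = Qs, so 276 - 4P = 103.5 + 3.5P; collecting terms, 172.5 = 7.5P and P* = 23.
Then Q* = 276 - 4(23) = 184.
After the shift, demand is Qd = 315 - 4P.
The new intersection has 211.5 = 7.5P, i.e. P = 28.2, Q = 202.2.
ΔP = 28.2 - 23 = 5.2.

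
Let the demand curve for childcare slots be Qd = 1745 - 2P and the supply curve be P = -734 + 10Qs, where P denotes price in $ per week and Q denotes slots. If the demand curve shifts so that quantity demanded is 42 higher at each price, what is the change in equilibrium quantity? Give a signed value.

ΔQ = 2

Solving each curve for Q: Qs = 73.4 + 0.1P.
Set Qd = Qs: 1745 - 2P = 73.4 + 0.1P, so 1671.6 = 2.1P and P* = 796.
From the demand curve, Q* = 1745 - 2(796) = 153.
After the shift, demand is Qd = 1787 - 2P.
Re-solving, 2.1P = 1713.6 gives P = 816 and Q = 155.
ΔQ = 155 - 153 = 2.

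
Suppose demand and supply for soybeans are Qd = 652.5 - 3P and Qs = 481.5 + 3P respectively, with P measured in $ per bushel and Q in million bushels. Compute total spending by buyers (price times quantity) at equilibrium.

At equilibrium Qd = Qs, so 652.5 - 3P = 481.5 + 3P; collecting terms, 171 = 6P and P* = 28.5.
Plugging P* into demand: Q* = 652.5 - 3(28.5) = 567.
Total spending by buyers = P* × Q* = 28.5 × 567 = 16159.5.

Total spending by buyers = 16159.5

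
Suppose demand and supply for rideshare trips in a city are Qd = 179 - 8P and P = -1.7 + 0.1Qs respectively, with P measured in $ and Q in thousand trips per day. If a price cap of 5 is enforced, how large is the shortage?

Rewriting in direct form: Qs = 17 + 10P.
Evaluating both curves at the ceiling price 5 gives Qd = 139, Qs = 67.
Shortage = Qd - Qs = 139 - 67 = 72.

Shortage = 72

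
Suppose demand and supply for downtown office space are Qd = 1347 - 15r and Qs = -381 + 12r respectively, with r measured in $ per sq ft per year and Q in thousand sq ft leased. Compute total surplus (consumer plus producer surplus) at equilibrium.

At equilibrium Qd = Qs, so 1347 - 15r = -381 + 12r; collecting terms, 1728 = 27r and r* = 64.
Plugging r* into demand: Q* = 1347 - 15(64) = 387.
Demand choke price = 89.8; supply choke price = 31.75. CS = ½(89.8 - 64)(387) = 4992.3; PS = ½(64 - 31.75)(387) = 6240.375. Total surplus = 11232.675.

Total surplus = 11232.675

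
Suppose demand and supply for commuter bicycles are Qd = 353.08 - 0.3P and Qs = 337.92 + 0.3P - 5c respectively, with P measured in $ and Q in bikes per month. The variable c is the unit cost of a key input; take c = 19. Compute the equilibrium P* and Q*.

With c = 19, supply is Qs = 242.92 + 0.3P.
Set Qd = Qs: 353.08 - 0.3P = 242.92 + 0.3P, so 110.16 = 0.6P and P* = 183.6.
Plugging P* into demand: Q* = 353.08 - 0.3(183.6) = 298.

P* = 183.6, Q* = 298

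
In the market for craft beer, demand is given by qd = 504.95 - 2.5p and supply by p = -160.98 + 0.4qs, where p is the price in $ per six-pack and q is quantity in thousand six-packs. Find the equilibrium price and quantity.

Inverting to quantity form: qs = 402.45 + 2.5p.
Set qd = qs: 504.95 - 2.5p = 402.45 + 2.5p, so 102.5 = 5p and p* = 20.5.
Then q* = 504.95 - 2.5(20.5) = 453.7.

p* = 20.5, q* = 453.7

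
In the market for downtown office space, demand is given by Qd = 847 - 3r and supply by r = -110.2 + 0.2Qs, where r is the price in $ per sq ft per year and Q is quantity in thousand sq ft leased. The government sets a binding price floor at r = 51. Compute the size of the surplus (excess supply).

Surplus = 112

In direct form, Qs = 551 + 5r.
With r fixed at 51, quantity demanded is 694 and quantity supplied is 806.
Surplus = Qs - Qd = 806 - 694 = 112.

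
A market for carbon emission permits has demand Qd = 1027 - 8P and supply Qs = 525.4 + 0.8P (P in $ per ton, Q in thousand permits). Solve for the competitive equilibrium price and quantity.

P* = 57, Q* = 571

Equating demand and supply, 1027 - 8P = 525.4 + 0.8P gives 8.8P = 501.6, so P* = 57.
From the demand curve, Q* = 1027 - 8(57) = 571.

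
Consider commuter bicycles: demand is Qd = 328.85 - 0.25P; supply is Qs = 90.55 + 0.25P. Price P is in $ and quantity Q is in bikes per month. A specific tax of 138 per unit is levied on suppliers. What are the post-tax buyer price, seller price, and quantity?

P_b = 545.6, P_s = 407.6, Q = 192.45

The tax drives a wedge P_b - P_s = 138. Substituting P_s = P_b - 138 into supply: Qs = 56.05 + 0.25P_b.
Market clearing requires 328.85 - 0.25P_b = 56.05 + 0.25P_b; hence 272.8 = 0.5P_b and P_b = 545.6.
So P_s = 407.6 and the quantity traded is Q = 328.85 - 0.25(545.6) = 192.45.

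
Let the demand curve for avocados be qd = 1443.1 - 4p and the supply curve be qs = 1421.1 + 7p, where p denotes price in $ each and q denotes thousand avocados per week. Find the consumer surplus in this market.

Consumer surplus = 257439.00125

At equilibrium qd = qs, so 1443.1 - 4p = 1421.1 + 7p; collecting terms, 22 = 11p and p* = 2.
Then q* = 1443.1 - 4(2) = 1435.1.
Demand choke price (qd = 0): p = 1443.1/4 = 360.775. Consumer surplus = ½ × (360.775 - 2) × 1435.1 = 257439.00125.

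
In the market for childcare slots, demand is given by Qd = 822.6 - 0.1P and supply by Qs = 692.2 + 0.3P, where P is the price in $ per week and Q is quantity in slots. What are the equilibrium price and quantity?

P* = 326, Q* = 790

The market clears where 822.6 - 0.1P = 692.2 + 0.3P. Rearranging, 0.4P = 130.4, hence P* = 326.
From the demand curve, Q* = 822.6 - 0.1(326) = 790.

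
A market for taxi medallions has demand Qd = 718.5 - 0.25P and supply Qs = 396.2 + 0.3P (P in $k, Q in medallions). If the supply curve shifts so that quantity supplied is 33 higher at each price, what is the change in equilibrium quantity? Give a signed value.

Equating demand and supply, 718.5 - 0.25P = 396.2 + 0.3P gives 0.55P = 322.3, so P* = 586.
From the demand curve, Q* = 718.5 - 0.25(586) = 572.
After the shift, supply is Qs = 429.2 + 0.3P.
The new intersection has 289.3 = 0.55P, i.e. P = 526, Q = 587.
ΔQ = 587 - 572 = 15.

ΔQ = 15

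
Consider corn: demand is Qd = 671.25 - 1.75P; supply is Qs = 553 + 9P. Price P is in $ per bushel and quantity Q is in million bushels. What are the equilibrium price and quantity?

P* = 11, Q* = 652

At equilibrium Qd = Qs, so 671.25 - 1.75P = 553 + 9P; collecting terms, 118.25 = 10.75P and P* = 11.
Substitute back: Q* = 671.25 - 1.75(11) = 652.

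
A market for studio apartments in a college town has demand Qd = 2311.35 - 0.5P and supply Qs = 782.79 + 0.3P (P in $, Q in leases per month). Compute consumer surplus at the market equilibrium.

Consumer surplus = 1838736

Equating demand and supply, 2311.35 - 0.5P = 782.79 + 0.3P gives 0.8P = 1528.56, so P* = 1910.7.
Plugging P* into demand: Q* = 2311.35 - 0.5(1910.7) = 1356.
Demand choke price (Qd = 0): P = 2311.35/0.5 = 4622.7. Consumer surplus = ½ × (4622.7 - 1910.7) × 1356 = 1838736.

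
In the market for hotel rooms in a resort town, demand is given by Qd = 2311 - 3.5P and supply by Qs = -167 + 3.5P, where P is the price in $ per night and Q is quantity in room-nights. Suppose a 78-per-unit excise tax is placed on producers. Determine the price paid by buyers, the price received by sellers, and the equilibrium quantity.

P_b = 393, P_s = 315, Q = 935.5

Producers keep P_s = P_b - 78 per unit, so supply in terms of the buyer price is Qs = -440 + 3.5P_b.
Market clearing requires 2311 - 3.5P_b = -440 + 3.5P_b; hence 2751 = 7P_b and P_b = 393.
Then P_s = 393 - 78 = 315 and Q = 2311 - 3.5(393) = 935.5.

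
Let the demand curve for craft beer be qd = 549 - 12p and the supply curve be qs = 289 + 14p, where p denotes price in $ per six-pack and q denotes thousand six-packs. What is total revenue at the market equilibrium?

Total revenue = 4290

At equilibrium qd = qs, so 549 - 12p = 289 + 14p; collecting terms, 260 = 26p and p* = 10.
Plugging p* into demand: q* = 549 - 12(10) = 429.
Total revenue = p* × q* = 10 × 429 = 4290.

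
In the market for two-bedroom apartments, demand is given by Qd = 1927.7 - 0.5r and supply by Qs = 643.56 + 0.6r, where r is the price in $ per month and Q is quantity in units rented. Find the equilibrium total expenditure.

Total expenditure = 1568985.6

At equilibrium Qd = Qs, so 1927.7 - 0.5r = 643.56 + 0.6r; collecting terms, 1284.14 = 1.1r and r* = 1167.4.
Plugging r* into demand: Q* = 1927.7 - 0.5(1167.4) = 1344.
Total expenditure = r* × Q* = 1167.4 × 1344 = 1568985.6.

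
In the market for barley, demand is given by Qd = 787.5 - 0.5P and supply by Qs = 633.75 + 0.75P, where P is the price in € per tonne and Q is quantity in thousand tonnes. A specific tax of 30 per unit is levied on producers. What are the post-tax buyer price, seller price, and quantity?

With a tax of 30 on producers, they supply based on the net price P_s = P_b - 30, so Qs = 611.25 + 0.75P_b.
Equate demand and the shifted supply: 787.5 - 0.5P_b = 611.25 + 0.75P_b, giving 1.25P_b = 176.25, so P_b = 141.
Then P_s = 141 - 30 = 111 and Q = 787.5 - 0.5(141) = 717.

P_b = 141, P_s = 111, Q = 717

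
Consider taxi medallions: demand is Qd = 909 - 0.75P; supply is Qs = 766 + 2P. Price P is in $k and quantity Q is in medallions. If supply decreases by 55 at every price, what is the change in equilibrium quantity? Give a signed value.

ΔQ = -15

Equating demand and supply, 909 - 0.75P = 766 + 2P gives 2.75P = 143, so P* = 52.
Substitute back: Q* = 909 - 0.75(52) = 870.
After the shift, supply is Qs = 711 + 2P.
Re-solving, 2.75P = 198 gives P = 72 and Q = 855.
ΔQ = 855 - 870 = -15.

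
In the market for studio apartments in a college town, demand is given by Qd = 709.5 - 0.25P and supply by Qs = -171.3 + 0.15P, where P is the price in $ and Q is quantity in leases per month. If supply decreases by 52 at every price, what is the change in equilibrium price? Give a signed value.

ΔP = 130

The market clears where 709.5 - 0.25P = -171.3 + 0.15P. Rearranging, 0.4P = 880.8, hence P* = 2202.
Then Q* = 709.5 - 0.25(2202) = 159.
After the shift, supply is Qs = -223.3 + 0.15P.
New equilibrium: 932.8 = 0.4P, so P = 2332 and Q = 126.5.
ΔP = 2332 - 2202 = 130.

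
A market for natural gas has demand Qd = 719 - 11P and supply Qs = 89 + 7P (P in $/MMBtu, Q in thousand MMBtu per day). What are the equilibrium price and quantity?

P* = 35, Q* = 334

The market clears where 719 - 11P = 89 + 7P. Rearranging, 18P = 630, hence P* = 35.
Substitute back: Q* = 719 - 11(35) = 334.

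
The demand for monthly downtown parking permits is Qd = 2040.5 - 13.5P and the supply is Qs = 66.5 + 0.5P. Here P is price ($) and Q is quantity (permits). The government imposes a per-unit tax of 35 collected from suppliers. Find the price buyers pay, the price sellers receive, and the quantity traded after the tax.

The tax drives a wedge P_b - P_s = 35. Substituting P_s = P_b - 35 into supply: Qs = 49 + 0.5P_b.
Equate demand and the shifted supply: 2040.5 - 13.5P_b = 49 + 0.5P_b, giving 14P_b = 1991.5, so P_b = 142.25.
Then P_s = 142.25 - 35 = 107.25 and Q = 2040.5 - 13.5(142.25) = 120.125.

P_b = 142.25, P_s = 107.25, Q = 120.125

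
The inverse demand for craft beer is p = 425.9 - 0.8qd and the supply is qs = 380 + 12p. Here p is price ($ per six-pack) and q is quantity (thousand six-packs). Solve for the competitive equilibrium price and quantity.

p* = 11.5, q* = 518

Rewriting in direct form: qd = 532.375 - 1.25p.
Set qd = qs: 532.375 - 1.25p = 380 + 12p, so 152.375 = 13.25p and p* = 11.5.
Plugging p* into demand: q* = 532.375 - 1.25(11.5) = 518.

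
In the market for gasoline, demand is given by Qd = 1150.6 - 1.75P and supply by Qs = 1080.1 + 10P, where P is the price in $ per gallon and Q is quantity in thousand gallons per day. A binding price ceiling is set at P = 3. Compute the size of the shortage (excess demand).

With P fixed at 3, quantity demanded is 1145.35 and quantity supplied is 1110.1.
Shortage = Qd - Qs = 1145.35 - 1110.1 = 35.25.

Shortage = 35.25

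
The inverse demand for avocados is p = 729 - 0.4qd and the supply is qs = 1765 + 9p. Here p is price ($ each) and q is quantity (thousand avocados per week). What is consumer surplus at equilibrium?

Solving each curve for q: qd = 1822.5 - 2.5p.
Equating demand and supply, 1822.5 - 2.5p = 1765 + 9p gives 11.5p = 57.5, so p* = 5.
Substitute back: q* = 1822.5 - 2.5(5) = 1810.
Demand choke price (qd = 0): p = 1822.5/2.5 = 729. Consumer surplus = ½ × (729 - 5) × 1810 = 655220.

Consumer surplus = 655220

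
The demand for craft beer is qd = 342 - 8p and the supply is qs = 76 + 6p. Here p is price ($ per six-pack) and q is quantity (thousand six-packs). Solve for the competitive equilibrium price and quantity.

At equilibrium qd = qs, so 342 - 8p = 76 + 6p; collecting terms, 266 = 14p and p* = 19.
Then q* = 342 - 8(19) = 190.

p* = 19, q* = 190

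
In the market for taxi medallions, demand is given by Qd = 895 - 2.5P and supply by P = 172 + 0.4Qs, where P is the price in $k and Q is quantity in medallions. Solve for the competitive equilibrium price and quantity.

Solving each curve for Q: Qs = -430 + 2.5P.
At equilibrium Qd = Qs, so 895 - 2.5P = -430 + 2.5P; collecting terms, 1325 = 5P and P* = 265.
Then Q* = 895 - 2.5(265) = 232.5.

P* = 265, Q* = 232.5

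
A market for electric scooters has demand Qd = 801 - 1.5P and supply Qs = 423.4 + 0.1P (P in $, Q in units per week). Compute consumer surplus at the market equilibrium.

Consumer surplus = 66603

The market clears where 801 - 1.5P = 423.4 + 0.1P. Rearranging, 1.6P = 377.6, hence P* = 236.
Then Q* = 801 - 1.5(236) = 447.
Demand choke price (Qd = 0): P = 801/1.5 = 534. Consumer surplus = ½ × (534 - 236) × 447 = 66603.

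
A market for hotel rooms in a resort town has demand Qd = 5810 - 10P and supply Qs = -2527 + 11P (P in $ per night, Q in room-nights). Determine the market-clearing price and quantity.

At equilibrium Qd = Qs, so 5810 - 10P = -2527 + 11P; collecting terms, 8337 = 21P and P* = 397.
From the demand curve, Q* = 5810 - 10(397) = 1840.

P* = 397, Q* = 1840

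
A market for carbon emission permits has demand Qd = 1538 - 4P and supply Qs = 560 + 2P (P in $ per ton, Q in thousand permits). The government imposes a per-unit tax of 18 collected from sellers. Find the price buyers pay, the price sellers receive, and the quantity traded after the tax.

The tax drives a wedge P_b - P_s = 18. Substituting P_s = P_b - 18 into supply: Qs = 524 + 2P_b.
Market clearing requires 1538 - 4P_b = 524 + 2P_b; hence 1014 = 6P_b and P_b = 169.
So P_s = 151 and the quantity traded is Q = 1538 - 4(169) = 862.

P_b = 169, P_s = 151, Q = 862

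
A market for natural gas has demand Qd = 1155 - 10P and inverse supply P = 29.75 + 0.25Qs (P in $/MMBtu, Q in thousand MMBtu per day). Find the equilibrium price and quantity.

In direct form, Qs = -119 + 4P.
At equilibrium Qd = Qs, so 1155 - 10P = -119 + 4P; collecting terms, 1274 = 14P and P* = 91.
Substitute back: Q* = 1155 - 10(91) = 245.

P* = 91, Q* = 245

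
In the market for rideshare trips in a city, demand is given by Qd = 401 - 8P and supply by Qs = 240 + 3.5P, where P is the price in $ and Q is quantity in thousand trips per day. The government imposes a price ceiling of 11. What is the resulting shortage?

Evaluating both curves at the ceiling price 11 gives Qd = 313, Qs = 278.5.
Shortage = Qd - Qs = 313 - 278.5 = 34.5.

Shortage = 34.5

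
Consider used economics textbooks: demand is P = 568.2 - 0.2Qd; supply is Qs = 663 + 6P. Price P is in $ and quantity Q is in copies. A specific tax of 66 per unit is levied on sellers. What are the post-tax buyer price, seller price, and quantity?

P_b = 234, P_s = 168, Q = 1671

Inverting to quantity form: Qd = 2841 - 5P.
The tax drives a wedge P_b - P_s = 66. Substituting P_s = P_b - 66 into supply: Qs = 267 + 6P_b.
Equate demand and the shifted supply: 2841 - 5P_b = 267 + 6P_b, giving 11P_b = 2574, so P_b = 234.
So P_s = 168 and the quantity traded is Q = 2841 - 5(234) = 1671.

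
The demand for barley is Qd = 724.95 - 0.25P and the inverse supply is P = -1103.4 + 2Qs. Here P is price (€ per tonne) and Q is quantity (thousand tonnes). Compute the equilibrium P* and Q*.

Solving each curve for Q: Qs = 551.7 + 0.5P.
At equilibrium Qd = Qs, so 724.95 - 0.25P = 551.7 + 0.5P; collecting terms, 173.25 = 0.75P and P* = 231.
Substitute back: Q* = 724.95 - 0.25(231) = 667.2.

P* = 231, Q* = 667.2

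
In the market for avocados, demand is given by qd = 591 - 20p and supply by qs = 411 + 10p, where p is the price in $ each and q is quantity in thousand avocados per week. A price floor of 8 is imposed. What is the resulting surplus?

Surplus = 60

At p = 8: qd = 431 and qs = 491.
Surplus = qs - qd = 491 - 431 = 60.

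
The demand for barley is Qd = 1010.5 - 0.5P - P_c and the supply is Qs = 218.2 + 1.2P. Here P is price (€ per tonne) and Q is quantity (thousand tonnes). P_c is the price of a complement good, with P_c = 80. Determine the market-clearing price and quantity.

P* = 419, Q* = 721

With P_c = 80, demand is Qd = 930.5 - 0.5P.
Equating demand and supply, 930.5 - 0.5P = 218.2 + 1.2P gives 1.7P = 712.3, so P* = 419.
Then Q* = 930.5 - 0.5(419) = 721.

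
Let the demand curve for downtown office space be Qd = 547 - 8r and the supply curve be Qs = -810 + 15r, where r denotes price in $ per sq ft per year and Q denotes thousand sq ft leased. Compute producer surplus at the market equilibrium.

Producer surplus = 187.5

Equating demand and supply, 547 - 8r = -810 + 15r gives 23r = 1357, so r* = 59.
Substitute back: Q* = 547 - 8(59) = 75.
Supply choke price (Qs = 0): r = 54. Producer surplus = ½ × (59 - 54) × 75 = 187.5.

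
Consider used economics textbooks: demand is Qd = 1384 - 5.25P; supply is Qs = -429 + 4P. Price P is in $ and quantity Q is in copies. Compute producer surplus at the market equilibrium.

The market clears where 1384 - 5.25P = -429 + 4P. Rearranging, 9.25P = 1813, hence P* = 196.
Plugging P* into demand: Q* = 1384 - 5.25(196) = 355.
Supply choke price (Qs = 0): P = 107.25. Producer surplus = ½ × (196 - 107.25) × 355 = 15753.125.

Producer surplus = 15753.125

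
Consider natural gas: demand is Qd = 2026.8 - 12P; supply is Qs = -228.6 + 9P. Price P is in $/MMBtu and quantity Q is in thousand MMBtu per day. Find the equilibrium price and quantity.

P* = 107.4, Q* = 738

The market clears where 2026.8 - 12P = -228.6 + 9P. Rearranging, 21P = 2255.4, hence P* = 107.4.
Then Q* = 2026.8 - 12(107.4) = 738.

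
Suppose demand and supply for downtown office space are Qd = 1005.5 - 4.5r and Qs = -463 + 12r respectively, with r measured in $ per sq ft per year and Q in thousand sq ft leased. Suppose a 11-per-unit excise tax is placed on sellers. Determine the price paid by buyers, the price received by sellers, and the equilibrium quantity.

r_b = 97, r_s = 86, Q = 569

Sellers keep r_s = r_b - 11 per unit, so supply in terms of the buyer price is Qs = -595 + 12r_b.
Set Qd = Qs: 1005.5 - 4.5r_b = -595 + 12r_b, so 1600.5 = 16.5r_b and r_b = 97.
Then r_s = 97 - 11 = 86 and Q = 1005.5 - 4.5(97) = 569.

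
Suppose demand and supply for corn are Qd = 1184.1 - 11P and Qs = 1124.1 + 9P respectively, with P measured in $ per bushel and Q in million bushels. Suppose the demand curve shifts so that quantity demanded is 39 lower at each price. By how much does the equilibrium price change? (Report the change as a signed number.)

The market clears where 1184.1 - 11P = 1124.1 + 9P. Rearranging, 20P = 60, hence P* = 3.
Plugging P* into demand: Q* = 1184.1 - 11(3) = 1151.1.
After the shift, demand is Qd = 1145.1 - 11P.
The new intersection has 21 = 20P, i.e. P = 1.05, Q = 1133.55.
ΔP = 1.05 - 3 = -1.95.

ΔP = -1.95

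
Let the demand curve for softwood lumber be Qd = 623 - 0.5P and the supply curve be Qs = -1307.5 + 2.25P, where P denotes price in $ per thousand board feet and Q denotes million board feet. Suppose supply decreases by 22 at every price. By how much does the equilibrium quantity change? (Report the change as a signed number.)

Equating demand and supply, 623 - 0.5P = -1307.5 + 2.25P gives 2.75P = 1930.5, so P* = 702.
Substitute back: Q* = 623 - 0.5(702) = 272.
After the shift, supply is Qs = -1329.5 + 2.25P.
New equilibrium: 1952.5 = 2.75P, so P = 710 and Q = 268.
ΔQ = 268 - 272 = -4.

ΔQ = -4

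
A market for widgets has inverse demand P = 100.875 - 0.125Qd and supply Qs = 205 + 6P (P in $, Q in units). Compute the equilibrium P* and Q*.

Inverting to quantity form: Qd = 807 - 8P.
Equating demand and supply, 807 - 8P = 205 + 6P gives 14P = 602, so P* = 43.
Then Q* = 807 - 8(43) = 463.

P* = 43, Q* = 463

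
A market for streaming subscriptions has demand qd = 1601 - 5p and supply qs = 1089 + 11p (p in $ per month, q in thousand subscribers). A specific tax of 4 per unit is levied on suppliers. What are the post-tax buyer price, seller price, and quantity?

p_b = 34.75, p_s = 30.75, q = 1427.25

With a tax of 4 on suppliers, they supply based on the net price p_s = p_b - 4, so qs = 1045 + 11p_b.
Market clearing requires 1601 - 5p_b = 1045 + 11p_b; hence 556 = 16p_b and p_b = 34.75.
So p_s = 30.75 and the quantity traded is q = 1601 - 5(34.75) = 1427.25.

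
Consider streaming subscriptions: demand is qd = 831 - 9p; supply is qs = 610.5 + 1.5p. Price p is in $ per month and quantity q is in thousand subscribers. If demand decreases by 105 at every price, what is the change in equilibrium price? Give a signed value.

Δp = -10

At equilibrium qd = qs, so 831 - 9p = 610.5 + 1.5p; collecting terms, 220.5 = 10.5p and p* = 21.
Substitute back: q* = 831 - 9(21) = 642.
After the shift, demand is qd = 726 - 9p.
New equilibrium: 115.5 = 10.5p, so p = 11 and q = 627.
Δp = 11 - 21 = -10.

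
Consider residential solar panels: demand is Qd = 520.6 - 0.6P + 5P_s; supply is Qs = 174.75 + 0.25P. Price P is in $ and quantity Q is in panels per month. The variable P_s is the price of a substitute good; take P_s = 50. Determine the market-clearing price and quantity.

P* = 701, Q* = 350

With P_s = 50, demand is Qd = 770.6 - 0.6P.
Equating demand and supply, 770.6 - 0.6P = 174.75 + 0.25P gives 0.85P = 595.85, so P* = 701.
From the demand curve, Q* = 770.6 - 0.6(701) = 350.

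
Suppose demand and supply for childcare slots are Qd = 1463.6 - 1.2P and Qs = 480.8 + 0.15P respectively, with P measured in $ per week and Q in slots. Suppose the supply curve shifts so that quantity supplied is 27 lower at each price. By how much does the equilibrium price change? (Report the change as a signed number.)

Set Qd = Qs: 1463.6 - 1.2P = 480.8 + 0.15P, so 982.8 = 1.35P and P* = 728.
Then Q* = 1463.6 - 1.2(728) = 590.
After the shift, supply is Qs = 453.8 + 0.15P.
The new intersection has 1009.8 = 1.35P, i.e. P = 748, Q = 566.
ΔP = 748 - 728 = 20.

ΔP = 20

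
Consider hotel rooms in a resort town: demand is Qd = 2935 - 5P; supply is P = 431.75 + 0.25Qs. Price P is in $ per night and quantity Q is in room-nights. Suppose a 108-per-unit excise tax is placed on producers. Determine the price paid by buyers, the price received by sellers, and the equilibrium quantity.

P_b = 566, P_s = 458, Q = 105

In direct form, Qs = -1727 + 4P.
Producers keep P_s = P_b - 108 per unit, so supply in terms of the buyer price is Qs = -2159 + 4P_b.
Equate demand and the shifted supply: 2935 - 5P_b = -2159 + 4P_b, giving 9P_b = 5094, so P_b = 566.
Then P_s = 566 - 108 = 458 and Q = 2935 - 5(566) = 105.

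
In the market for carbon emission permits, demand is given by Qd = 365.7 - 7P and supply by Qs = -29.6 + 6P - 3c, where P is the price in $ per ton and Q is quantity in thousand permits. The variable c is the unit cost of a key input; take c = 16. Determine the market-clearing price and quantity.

With c = 16, supply is Qs = -77.6 + 6P.
Set Qd = Qs: 365.7 - 7P = -77.6 + 6P, so 443.3 = 13P and P* = 34.1.
From the demand curve, Q* = 365.7 - 7(34.1) = 127.

P* = 34.1, Q* = 127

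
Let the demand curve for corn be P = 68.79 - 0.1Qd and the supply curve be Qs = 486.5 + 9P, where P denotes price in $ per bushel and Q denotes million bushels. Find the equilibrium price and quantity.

In direct form, Qd = 687.9 - 10P.
The market clears where 687.9 - 10P = 486.5 + 9P. Rearranging, 19P = 201.4, hence P* = 10.6.
Substitute back: Q* = 687.9 - 10(10.6) = 581.9.

P* = 10.6, Q* = 581.9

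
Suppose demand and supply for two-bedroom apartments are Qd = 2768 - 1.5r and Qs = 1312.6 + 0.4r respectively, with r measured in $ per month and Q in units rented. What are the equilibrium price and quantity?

Set Qd = Qs: 2768 - 1.5r = 1312.6 + 0.4r, so 1455.4 = 1.9r and r* = 766.
Plugging r* into demand: Q* = 2768 - 1.5(766) = 1619.

r* = 766, Q* = 1619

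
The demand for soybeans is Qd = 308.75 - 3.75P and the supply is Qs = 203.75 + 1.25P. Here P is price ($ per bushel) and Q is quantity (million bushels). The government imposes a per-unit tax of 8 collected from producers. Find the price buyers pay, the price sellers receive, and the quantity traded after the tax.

The tax drives a wedge P_b - P_s = 8. Substituting P_s = P_b - 8 into supply: Qs = 193.75 + 1.25P_b.
Set Qd = Qs: 308.75 - 3.75P_b = 193.75 + 1.25P_b, so 115 = 5P_b and P_b = 23.
Then P_s = 23 - 8 = 15 and Q = 308.75 - 3.75(23) = 222.5.

P_b = 23, P_s = 15, Q = 222.5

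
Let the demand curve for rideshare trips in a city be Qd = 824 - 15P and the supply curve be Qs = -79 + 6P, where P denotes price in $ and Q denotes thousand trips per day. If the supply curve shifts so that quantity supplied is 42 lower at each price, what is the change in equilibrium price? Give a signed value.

Set Qd = Qs: 824 - 15P = -79 + 6P, so 903 = 21P and P* = 43.
Substitute back: Q* = 824 - 15(43) = 179.
After the shift, supply is Qs = -121 + 6P.
New equilibrium: 945 = 21P, so P = 45 and Q = 149.
ΔP = 45 - 43 = 2.

ΔP = 2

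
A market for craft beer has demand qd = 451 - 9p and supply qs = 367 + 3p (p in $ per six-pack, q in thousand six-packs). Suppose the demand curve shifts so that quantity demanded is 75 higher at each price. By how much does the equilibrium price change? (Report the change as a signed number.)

Δp = 6.25

At equilibrium qd = qs, so 451 - 9p = 367 + 3p; collecting terms, 84 = 12p and p* = 7.
From the demand curve, q* = 451 - 9(7) = 388.
After the shift, demand is qd = 526 - 9p.
Re-solving, 12p = 159 gives p = 13.25 and q = 406.75.
Δp = 13.25 - 7 = 6.25.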